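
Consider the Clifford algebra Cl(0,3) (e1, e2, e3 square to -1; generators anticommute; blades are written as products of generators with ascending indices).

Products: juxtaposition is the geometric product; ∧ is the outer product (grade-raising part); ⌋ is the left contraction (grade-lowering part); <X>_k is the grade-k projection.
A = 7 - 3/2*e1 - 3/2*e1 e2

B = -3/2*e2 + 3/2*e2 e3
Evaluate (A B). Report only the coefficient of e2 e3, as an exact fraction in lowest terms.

step 1: -9/4*e1 - 21/2*e2 + 9/4*e1 e2 + 9/4*e1 e3 + 21/2*e2 e3 - 9/4*e1 e2 e3
Answer: 21/2


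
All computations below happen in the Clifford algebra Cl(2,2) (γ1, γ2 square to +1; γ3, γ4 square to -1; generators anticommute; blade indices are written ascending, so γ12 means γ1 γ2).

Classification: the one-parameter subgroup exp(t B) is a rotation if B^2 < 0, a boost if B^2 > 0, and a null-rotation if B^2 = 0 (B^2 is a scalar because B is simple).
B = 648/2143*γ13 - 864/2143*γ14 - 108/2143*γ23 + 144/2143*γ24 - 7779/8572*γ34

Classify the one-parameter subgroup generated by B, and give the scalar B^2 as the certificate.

B^2 term by term: the squares give (648/2143)^2*(γ13)^2 + (-864/2143)^2*(γ14)^2 + (-108/2143)^2*(γ23)^2 + (144/2143)^2*(γ24)^2 + (-7779/8572)^2*(γ34)^2 = 419904/4592449*(+1) + 746496/4592449*(+1) + 11664/4592449*(+1) + 20736/4592449*(+1) + 60512841/73479184*(-1) = -9/16 (each basis 2-blade squares to minus the product of its generators' squares); cross terms between blades sharing an index anticommute and cancel; the commuting (index-disjoint) pairs give grade-4 terms 2*c*c'*(blade product), which cancel blade by blade — γ1234: -186624/4592449 + 186624/4592449 = 0 — confirming B is simple. So B^2 = -9/16.
Answer: rotation, certificate B^2 = -9/16. The invariant at work: B^2 = -9/16 is unchanged by conjugation, hence its sign classifies the subgroup whatever basis B is written in.


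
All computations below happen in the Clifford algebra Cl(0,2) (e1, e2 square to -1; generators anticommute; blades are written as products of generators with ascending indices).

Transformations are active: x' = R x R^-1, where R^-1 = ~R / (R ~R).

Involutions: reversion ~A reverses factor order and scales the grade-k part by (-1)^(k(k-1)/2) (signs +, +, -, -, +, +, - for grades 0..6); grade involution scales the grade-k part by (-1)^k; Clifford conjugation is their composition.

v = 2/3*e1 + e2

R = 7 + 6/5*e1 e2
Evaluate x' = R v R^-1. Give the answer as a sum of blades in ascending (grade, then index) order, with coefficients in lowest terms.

~R = 7 - 6/5*e1 e2, and R ~R = 1261/25, so R^-1 = ~R / (1261/25).
R v = 52/15*e1 + 39/5*e2
Answer: 86/291*e1 + 113/97*e2


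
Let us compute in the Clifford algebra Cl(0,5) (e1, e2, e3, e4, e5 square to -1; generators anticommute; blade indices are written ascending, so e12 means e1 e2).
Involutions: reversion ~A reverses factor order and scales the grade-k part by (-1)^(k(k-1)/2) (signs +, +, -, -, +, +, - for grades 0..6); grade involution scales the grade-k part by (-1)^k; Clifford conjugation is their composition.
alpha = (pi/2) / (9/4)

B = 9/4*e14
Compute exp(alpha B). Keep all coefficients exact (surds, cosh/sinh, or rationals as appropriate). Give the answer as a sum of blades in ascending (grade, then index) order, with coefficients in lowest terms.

B^2 = (9/4)^2*(e14)^2 = 81/16*(-1) = -81/16 (a basis 2-blade squares to minus the product of its generators' squares).
B^2 = -81/16 — B^2 < 0, so the exponential closes trigonometrically: l = 9/4, alpha*l = pi/2, so exp(alpha B) = cos(pi/2) + (sin(pi/2)/(9/4))*B = 0 + (4/9)*B.
Answer: e14


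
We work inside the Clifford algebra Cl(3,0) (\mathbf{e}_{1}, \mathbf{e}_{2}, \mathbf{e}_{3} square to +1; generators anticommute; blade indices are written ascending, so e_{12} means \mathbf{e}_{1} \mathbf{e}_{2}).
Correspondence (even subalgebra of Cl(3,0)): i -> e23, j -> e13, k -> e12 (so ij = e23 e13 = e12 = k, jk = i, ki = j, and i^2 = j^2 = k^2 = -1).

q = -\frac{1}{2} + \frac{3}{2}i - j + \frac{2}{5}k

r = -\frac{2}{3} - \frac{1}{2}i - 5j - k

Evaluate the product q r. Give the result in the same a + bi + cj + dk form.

In blades: q = -\frac{1}{2} + \frac{2}{5} e_{12} - e_{13} + \frac{3}{2} e_{23}, r = -\frac{2}{3} - e_{12} - 5 e_{13} - \frac{1}{2} e_{23}.
Distribute q over r term by term (generator squares from the signature, products reordered to ascending indices): (-\frac{1}{2})*r = \frac{1}{3} + \frac{1}{2} e_{12} + \frac{5}{2} e_{13} + \frac{1}{4} e_{23}; (\frac{2}{5} e_{12})*r = \frac{2}{5} - \frac{4}{15} e_{12} - \frac{1}{5} e_{13} + 2 e_{23}; (-e_{13})*r = -5 - \frac{1}{2} e_{12} + \frac{2}{3} e_{13} + e_{23}; (\frac{3}{2} e_{23})*r = \frac{3}{4} - \frac{15}{2} e_{12} + \frac{3}{2} e_{13} - e_{23}.
Sum: -\frac{211}{60} - \frac{233}{30} e_{12} + \frac{67}{15} e_{13} + \frac{9}{4} e_{23}; translating back through the correspondence:
Answer: -\frac{211}{60} + \frac{9}{4}i + \frac{67}{15}j - \frac{233}{30}k


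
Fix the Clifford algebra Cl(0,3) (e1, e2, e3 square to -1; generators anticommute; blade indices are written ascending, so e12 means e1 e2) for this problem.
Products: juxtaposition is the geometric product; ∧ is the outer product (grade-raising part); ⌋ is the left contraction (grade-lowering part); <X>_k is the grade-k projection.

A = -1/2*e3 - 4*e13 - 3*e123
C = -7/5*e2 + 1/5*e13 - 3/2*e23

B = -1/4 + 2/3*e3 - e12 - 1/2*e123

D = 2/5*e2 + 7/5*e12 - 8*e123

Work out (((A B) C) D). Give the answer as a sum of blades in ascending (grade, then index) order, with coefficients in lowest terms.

step 1: 11/6 + 8/3*e1 + 2*e2 - 23/8*e3 + 7/4*e12 + e13 - 4*e23 + 5/4*e123
step 2: -17/5 + 15/4*e1 + 479/240*e2 + 121/15*e3 - 133/30*e12 + 149/120*e13 - 257/40*e23 - 3*e123
step 3: 3529/120 - 18733/400*e1 - 4963/300*e2 - 10151/300*e3 + 9191/150*e12 - 15697/600*e13 + 5007/200*e23 + 11399/300*e123
Answer: 3529/120 - 18733/400*e1 - 4963/300*e2 - 10151/300*e3 + 9191/150*e12 - 15697/600*e13 + 5007/200*e23 + 11399/300*e123


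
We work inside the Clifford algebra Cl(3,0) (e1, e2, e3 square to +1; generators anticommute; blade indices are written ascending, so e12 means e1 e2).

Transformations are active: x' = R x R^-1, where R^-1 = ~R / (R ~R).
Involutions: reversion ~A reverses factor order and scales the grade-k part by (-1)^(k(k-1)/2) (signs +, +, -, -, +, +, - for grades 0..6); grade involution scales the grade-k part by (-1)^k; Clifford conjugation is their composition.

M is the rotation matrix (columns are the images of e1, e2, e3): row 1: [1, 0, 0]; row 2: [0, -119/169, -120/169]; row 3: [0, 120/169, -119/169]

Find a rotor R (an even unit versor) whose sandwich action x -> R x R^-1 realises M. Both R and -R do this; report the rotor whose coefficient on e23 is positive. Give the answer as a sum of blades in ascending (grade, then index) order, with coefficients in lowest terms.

Method: write R = a + b12*e12 + b13*e13 + b23*e23 with a^2 + b12^2 + b13^2 + b23^2 = 1 (so R^-1 = ~R). Expanding the columns R e_j ~R gives tr M = 4a^2 - 1 and, from the antisymmetric part, M21 - M12 = -4a*b12, M13 - M31 = 4a*b13, M32 - M23 = -4a*b23.
Here tr M = -69/169, so a^2 = (1 + tr M)/4 = 25/169 and a = ±5/13. Taking a = 5/13: M21 - M12 = 0, M13 - M31 = 0, M32 - M23 = 240/169, giving b12 = 0, b13 = 0, b23 = -12/13, i.e. R = 5/13 - 12/13*e23.
Its e23 coefficient is negative, so report the other preimage -R.
Answer: -5/13 + 12/13*e23. Note: both R and -R realise this M (trace -69/169); the covering map identifies them, and the e23-coefficient sign is the tie-breaker.


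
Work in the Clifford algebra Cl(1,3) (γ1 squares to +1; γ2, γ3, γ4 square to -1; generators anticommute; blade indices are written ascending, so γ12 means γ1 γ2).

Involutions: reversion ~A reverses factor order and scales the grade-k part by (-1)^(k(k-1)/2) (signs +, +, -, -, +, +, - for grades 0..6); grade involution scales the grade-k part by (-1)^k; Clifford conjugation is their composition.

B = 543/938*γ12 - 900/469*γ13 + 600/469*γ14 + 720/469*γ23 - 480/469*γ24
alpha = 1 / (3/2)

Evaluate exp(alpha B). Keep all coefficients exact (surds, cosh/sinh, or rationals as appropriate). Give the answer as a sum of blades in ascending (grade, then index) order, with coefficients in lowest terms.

B^2 term by term: the squares give (543/938)^2*(γ12)^2 + (-900/469)^2*(γ13)^2 + (600/469)^2*(γ14)^2 + (720/469)^2*(γ23)^2 + (-480/469)^2*(γ24)^2 = 294849/879844*(+1) + 810000/219961*(+1) + 360000/219961*(+1) + 518400/219961*(-1) + 230400/219961*(-1) = 9/4 (each basis 2-blade squares to minus the product of its generators' squares); cross terms between blades sharing an index anticommute and cancel; the commuting (index-disjoint) pairs give grade-4 terms 2*c*c'*(blade product), which cancel blade by blade — γ1234: -864000/219961 + 864000/219961 = 0 — confirming B is simple. So B^2 = 9/4.
B^2 = 9/4 — since the square is positive, the closed form is hyperbolic: l = 3/2, alpha*l = 1, so exp(alpha B) = cosh(1) + (sinh(1)/(3/2))*B = cosh(1) + (2*sinh(1)/3)*B.
Answer: cosh(1) + 181*sinh(1)/469*γ12 - 600*sinh(1)/469*γ13 + 400*sinh(1)/469*γ14 + 480*sinh(1)/469*γ23 - 320*sinh(1)/469*γ24


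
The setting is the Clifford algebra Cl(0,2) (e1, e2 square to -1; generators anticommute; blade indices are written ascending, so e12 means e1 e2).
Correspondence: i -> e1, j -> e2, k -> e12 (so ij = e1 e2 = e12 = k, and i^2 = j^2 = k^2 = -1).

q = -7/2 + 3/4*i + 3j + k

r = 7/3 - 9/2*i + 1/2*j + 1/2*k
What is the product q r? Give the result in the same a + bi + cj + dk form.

In blades: q = -7/2 + 3/4*e1 + 3*e2 + e12, r = 7/3 - 9/2*e1 + 1/2*e2 + 1/2*e12.
Distribute q over r term by term (generator squares from the signature, products reordered to ascending indices): (-7/2)*r = -49/6 + 63/4*e1 - 7/4*e2 - 7/4*e12; (3/4*e1)*r = 27/8 + 7/4*e1 - 3/8*e2 + 3/8*e12; (3*e2)*r = -3/2 + 3/2*e1 + 7*e2 + 27/2*e12; (e12)*r = -1/2 - 1/2*e1 - 9/2*e2 + 7/3*e12.
Sum: -163/24 + 37/2*e1 + 3/8*e2 + 347/24*e12; translating back through the correspondence:
Answer: -163/24 + 37/2*i + 3/8*j + 347/24*k


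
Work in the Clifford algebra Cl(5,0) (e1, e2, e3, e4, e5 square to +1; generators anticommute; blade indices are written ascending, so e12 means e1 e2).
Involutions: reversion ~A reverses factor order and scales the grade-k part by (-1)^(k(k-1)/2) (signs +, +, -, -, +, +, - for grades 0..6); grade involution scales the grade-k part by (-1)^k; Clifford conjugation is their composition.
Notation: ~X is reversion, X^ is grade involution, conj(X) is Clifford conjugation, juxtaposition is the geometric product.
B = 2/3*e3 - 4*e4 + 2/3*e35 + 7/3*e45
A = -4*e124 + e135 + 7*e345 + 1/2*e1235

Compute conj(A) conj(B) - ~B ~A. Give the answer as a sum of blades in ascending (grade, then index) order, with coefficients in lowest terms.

first term: 2/3*e1 + 49/3*e3 - 14/3*e4 - 47/3*e12 + 2/3*e15 - 28*e35 - 14/3*e45 + 29/3*e125 + 7/3*e134 - 3/2*e1234 - 4*e1345 - 14/3*e12345
second term: -2/3*e1 - 49/3*e3 + 14/3*e4 - 47/3*e12 + 2/3*e15 - 28*e35 - 14/3*e45 + 29/3*e125 + 7/3*e134 + 3/2*e1234 + 4*e1345 + 14/3*e12345
Answer: 4/3*e1 + 98/3*e3 - 28/3*e4 - 3*e1234 - 8*e1345 - 28/3*e12345


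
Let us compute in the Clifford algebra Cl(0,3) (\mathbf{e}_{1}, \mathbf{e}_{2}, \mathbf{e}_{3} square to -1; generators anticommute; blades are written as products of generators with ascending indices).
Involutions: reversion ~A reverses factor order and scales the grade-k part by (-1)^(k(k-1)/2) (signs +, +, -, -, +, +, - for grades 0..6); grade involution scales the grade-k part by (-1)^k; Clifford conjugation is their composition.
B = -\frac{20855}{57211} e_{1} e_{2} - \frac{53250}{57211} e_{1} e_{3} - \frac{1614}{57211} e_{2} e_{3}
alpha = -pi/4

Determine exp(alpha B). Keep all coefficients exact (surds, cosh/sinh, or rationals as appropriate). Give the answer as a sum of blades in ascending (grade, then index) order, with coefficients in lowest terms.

B^2 term by term: the squares give (-\frac{20855}{57211})^2*(e_{1} e_{2})^2 + (-\frac{53250}{57211})^2*(e_{1} e_{3})^2 + (-\frac{1614}{57211})^2*(e_{2} e_{3})^2 = \frac{434931025}{3273098521}*(-1) + \frac{2835562500}{3273098521}*(-1) + \frac{2604996}{3273098521}*(-1) = -1 (each basis 2-blade squares to minus the product of its generators' squares); cross terms between blades sharing an index anticommute and cancel. So B^2 = -1.
B^2 = -1 — the negative square puts this in the circular regime; l = 1, alpha*l = - \frac{\pi}{4}, so exp(alpha B) = cos(- \frac{\pi}{4}) + (sin(- \frac{\pi}{4})/1)*B = \frac{\sqrt{2}}{2} + (- \frac{\sqrt{2}}{2})*B.
Answer: \frac{\sqrt{2}}{2} + \frac{20855 \sqrt{2}}{114422} e_{1} e_{2} + \frac{26625 \sqrt{2}}{57211} e_{1} e_{3} + \frac{807 \sqrt{2}}{57211} e_{2} e_{3}


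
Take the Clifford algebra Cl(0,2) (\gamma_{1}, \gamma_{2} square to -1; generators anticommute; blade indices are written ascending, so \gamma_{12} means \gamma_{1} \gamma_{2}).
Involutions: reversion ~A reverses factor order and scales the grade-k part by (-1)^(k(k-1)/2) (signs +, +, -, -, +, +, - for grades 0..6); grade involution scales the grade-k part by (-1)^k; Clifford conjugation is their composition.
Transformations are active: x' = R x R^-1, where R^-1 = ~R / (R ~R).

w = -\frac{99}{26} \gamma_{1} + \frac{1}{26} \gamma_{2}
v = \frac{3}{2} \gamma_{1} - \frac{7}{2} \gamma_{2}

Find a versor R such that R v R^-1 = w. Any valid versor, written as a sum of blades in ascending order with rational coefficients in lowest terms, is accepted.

Construction: equal norms (both -\frac{29}{2}) license R = v + w = -\frac{30}{13} \gamma_{1} - \frac{45}{13} \gamma_{2} — nothing changes along that direction, while (v - w)/2 changes sign, so v maps onto w.
Answer: -\frac{30}{13} \gamma_{1} - \frac{45}{13} \gamma_{2}


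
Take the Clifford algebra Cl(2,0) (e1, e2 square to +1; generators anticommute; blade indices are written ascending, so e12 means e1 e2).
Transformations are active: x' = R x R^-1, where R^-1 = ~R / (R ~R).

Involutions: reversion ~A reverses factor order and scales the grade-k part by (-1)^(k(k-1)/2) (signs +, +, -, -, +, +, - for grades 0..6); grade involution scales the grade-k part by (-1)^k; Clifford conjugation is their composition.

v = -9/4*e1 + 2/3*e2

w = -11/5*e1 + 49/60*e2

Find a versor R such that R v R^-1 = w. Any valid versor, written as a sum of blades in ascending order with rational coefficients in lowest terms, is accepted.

Reasoning: v^2 = w^2 = 793/144 since conjugation preserves the quadratic form; R = v + w = -89/20*e1 + 89/60*e2 is then valid when invertible, keeping its own part and reversing (v - w)/2.
Answer: -89/20*e1 + 89/60*e2


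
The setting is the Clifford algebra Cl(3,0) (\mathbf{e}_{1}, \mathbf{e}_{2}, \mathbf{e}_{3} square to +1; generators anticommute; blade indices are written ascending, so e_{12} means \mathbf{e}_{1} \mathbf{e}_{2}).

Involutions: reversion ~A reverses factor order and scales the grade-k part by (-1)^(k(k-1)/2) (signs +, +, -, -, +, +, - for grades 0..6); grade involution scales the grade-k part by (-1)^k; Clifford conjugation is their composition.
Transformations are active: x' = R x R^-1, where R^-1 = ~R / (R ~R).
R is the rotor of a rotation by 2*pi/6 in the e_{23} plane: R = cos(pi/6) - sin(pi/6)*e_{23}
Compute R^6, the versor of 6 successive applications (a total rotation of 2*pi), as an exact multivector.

Half-angle bookkeeping: 6 applications in e_{23} add up to rotor phase 6*pi/6 = \pi, so R^6 = cos(\pi) - sin(\pi)*e_{23}.
cos(\pi) = -1 and sin(\pi) = 0, so R^6 = -1. The total rotation 2*pi is 1 full turn, so every vector returns to itself, yet the rotor is -1, on the OTHER sheet of the double cover (an odd number of 2*pi turns).
Answer: -1


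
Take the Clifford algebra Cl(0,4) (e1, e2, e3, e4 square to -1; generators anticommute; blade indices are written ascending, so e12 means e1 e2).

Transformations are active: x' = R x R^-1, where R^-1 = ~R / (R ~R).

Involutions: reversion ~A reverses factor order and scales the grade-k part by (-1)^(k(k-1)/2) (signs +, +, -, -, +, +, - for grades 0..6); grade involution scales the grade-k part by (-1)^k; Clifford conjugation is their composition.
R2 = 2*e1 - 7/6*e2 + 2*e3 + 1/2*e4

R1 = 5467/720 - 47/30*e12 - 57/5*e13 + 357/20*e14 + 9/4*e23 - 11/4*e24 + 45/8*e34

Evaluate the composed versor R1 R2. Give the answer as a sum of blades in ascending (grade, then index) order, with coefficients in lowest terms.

Distribute over the terms of R2 (each basis-blade product reordered to ascending indices, repeated generators contracted through their squares):
R1 (2*e1) = 5467/360*e1 - 47/15*e2 - 114/5*e3 + 357/10*e4 + 9/2*e123 - 11/2*e124 + 45/4*e134
R1 (-7/6*e2) = -329/180*e1 - 38269/4320*e2 - 21/8*e3 + 77/24*e4 - 133/10*e123 + 833/40*e124 - 105/16*e234
R1 (2*e3) = 114/5*e1 - 9/2*e2 + 5467/360*e3 + 45/4*e4 - 47/15*e123 - 357/10*e134 + 11/2*e234
R1 (1/2*e4) = -357/40*e1 + 11/8*e2 - 45/16*e3 + 5467/1440*e4 - 47/60*e124 - 57/10*e134 + 9/8*e234
Summing the partial products and collecting blades:
Answer: 817/30*e1 - 13061/864*e2 - 9397/720*e3 + 15539/288*e4 - 179/15*e123 + 349/24*e124 - 603/20*e134 + 1/16*e234


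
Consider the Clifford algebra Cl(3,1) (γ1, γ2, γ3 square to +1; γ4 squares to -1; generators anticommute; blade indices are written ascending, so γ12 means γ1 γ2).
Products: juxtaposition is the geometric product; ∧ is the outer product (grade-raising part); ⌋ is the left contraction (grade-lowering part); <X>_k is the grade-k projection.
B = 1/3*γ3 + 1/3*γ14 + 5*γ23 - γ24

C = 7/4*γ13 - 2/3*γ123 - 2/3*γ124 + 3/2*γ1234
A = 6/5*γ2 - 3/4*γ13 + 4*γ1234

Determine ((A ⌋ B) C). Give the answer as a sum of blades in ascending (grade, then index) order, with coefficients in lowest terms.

step 1: 6*γ3 - 6/5*γ4
step 2: -21/2*γ1 - 24/5*γ12 - 9/5*γ123 + 9*γ124 - 21/10*γ134 - 24/5*γ1234
Answer: -21/2*γ1 - 24/5*γ12 - 9/5*γ123 + 9*γ124 - 21/10*γ134 - 24/5*γ1234


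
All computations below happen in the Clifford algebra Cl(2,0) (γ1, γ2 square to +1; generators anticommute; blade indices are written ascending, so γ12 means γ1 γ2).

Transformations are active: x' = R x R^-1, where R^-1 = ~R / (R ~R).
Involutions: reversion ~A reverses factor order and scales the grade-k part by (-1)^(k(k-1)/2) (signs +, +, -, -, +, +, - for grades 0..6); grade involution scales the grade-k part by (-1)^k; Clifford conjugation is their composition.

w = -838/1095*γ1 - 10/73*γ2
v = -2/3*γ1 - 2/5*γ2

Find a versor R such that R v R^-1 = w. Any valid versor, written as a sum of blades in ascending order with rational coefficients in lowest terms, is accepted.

Reasoning: v^2 = w^2 = 136/225 since conjugation preserves the quadratic form; R = v + w = -1568/1095*γ1 - 196/365*γ2 is then valid when invertible, keeping its own part and reversing (v - w)/2.
Answer: -1568/1095*γ1 - 196/365*γ2


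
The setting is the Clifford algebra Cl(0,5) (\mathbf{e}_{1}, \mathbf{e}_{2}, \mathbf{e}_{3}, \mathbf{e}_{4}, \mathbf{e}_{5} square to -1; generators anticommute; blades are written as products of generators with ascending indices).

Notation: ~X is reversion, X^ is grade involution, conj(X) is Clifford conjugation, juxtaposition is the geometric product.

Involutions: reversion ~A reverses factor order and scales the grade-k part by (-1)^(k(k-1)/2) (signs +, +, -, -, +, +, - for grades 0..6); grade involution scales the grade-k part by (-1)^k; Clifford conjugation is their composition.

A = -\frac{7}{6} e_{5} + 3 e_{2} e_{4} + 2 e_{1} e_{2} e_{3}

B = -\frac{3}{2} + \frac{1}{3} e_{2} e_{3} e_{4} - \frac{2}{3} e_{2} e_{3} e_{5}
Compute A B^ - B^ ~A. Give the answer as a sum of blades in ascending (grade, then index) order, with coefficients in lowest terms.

first term: -e_{3} + \frac{7}{4} e_{5} + \frac{2}{3} e_{1} e_{4} - \frac{4}{3} e_{1} e_{5} + \frac{7}{9} e_{2} e_{3} - \frac{9}{2} e_{2} e_{4} - 3 e_{1} e_{2} e_{3} - 2 e_{3} e_{4} e_{5} - \frac{7}{18} e_{2} e_{3} e_{4} e_{5}
second term: e_{3} + \frac{7}{4} e_{5} + \frac{2}{3} e_{1} e_{4} - \frac{4}{3} e_{1} e_{5} + \frac{7}{9} e_{2} e_{3} + \frac{9}{2} e_{2} e_{4} + 3 e_{1} e_{2} e_{3} - 2 e_{3} e_{4} e_{5} + \frac{7}{18} e_{2} e_{3} e_{4} e_{5}
Answer: -2 e_{3} - 9 e_{2} e_{4} - 6 e_{1} e_{2} e_{3} - \frac{7}{9} e_{2} e_{3} e_{4} e_{5}


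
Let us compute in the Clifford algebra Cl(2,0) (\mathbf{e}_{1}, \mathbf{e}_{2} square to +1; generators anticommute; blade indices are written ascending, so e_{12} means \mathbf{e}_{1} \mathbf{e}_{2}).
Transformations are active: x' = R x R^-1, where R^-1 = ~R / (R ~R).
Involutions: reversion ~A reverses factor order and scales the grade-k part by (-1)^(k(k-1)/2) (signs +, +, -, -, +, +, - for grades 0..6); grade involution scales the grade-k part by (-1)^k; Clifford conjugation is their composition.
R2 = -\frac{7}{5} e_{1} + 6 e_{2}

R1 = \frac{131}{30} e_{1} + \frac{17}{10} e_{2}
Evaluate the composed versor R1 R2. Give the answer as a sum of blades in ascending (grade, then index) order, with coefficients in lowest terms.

Distribute over the terms of R1 (each basis-blade product reordered to ascending indices, repeated generators contracted through their squares):
(\frac{131}{30} e_{1}) R2 = -\frac{917}{150} + \frac{131}{5} e_{12}
(\frac{17}{10} e_{2}) R2 = \frac{51}{5} + \frac{119}{50} e_{12}
Summing the partial products and collecting blades:
Answer: \frac{613}{150} + \frac{1429}{50} e_{12}


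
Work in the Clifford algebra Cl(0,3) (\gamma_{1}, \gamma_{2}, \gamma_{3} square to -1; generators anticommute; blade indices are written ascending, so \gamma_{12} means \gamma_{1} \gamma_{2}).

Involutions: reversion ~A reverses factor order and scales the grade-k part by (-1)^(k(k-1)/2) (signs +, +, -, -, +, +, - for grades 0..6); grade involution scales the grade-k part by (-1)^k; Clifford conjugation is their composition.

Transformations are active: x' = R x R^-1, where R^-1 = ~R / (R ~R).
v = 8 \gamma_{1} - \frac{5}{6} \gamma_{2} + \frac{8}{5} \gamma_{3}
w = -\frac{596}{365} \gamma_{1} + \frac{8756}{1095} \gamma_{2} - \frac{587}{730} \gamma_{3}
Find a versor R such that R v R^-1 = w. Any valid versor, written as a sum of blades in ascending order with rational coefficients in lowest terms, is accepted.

Here q(v) = q(w) = -\frac{60529}{900}; the classical choice R = v + w = \frac{2324}{365} \gamma_{1} + \frac{5229}{730} \gamma_{2} + \frac{581}{730} \gamma_{3} then realises v -> w under the sandwich.
Answer: \frac{2324}{365} \gamma_{1} + \frac{5229}{730} \gamma_{2} + \frac{581}{730} \gamma_{3}


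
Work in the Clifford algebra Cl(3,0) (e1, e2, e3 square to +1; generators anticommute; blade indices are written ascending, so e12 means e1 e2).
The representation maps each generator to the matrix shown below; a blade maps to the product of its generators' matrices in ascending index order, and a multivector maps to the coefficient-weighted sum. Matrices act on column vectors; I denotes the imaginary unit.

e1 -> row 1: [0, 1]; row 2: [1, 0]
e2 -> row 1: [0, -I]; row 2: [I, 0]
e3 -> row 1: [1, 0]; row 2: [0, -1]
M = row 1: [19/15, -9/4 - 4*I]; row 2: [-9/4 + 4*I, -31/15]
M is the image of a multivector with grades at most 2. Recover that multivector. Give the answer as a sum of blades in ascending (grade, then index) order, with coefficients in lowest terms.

Method: 1, rho(e1), rho(e2), rho(e3) form a trace-orthogonal basis of the 2x2 complex matrices (tr(X Y) = 2 if X = Y, else 0), so M = m0*1 + m1*rho(e1) + m2*rho(e2) + m3*rho(e3) with m0 = tr(M)/2 = -2/5, m1 = tr(M rho(e1))/2 = -9/4, m2 = tr(M rho(e2))/2 = 4, m3 = tr(M rho(e3))/2 = 5/3.
Multiplying table entries, the bivector images are rho(e12) = I*rho(e3), rho(e13) = -I*rho(e2), rho(e23) = I*rho(e1); with real blade coefficients the real parts of m0..m3 are the coefficients of 1, e1, e2, e3 and the imaginary parts give the bivectors (e23: Im m1, e13: -Im m2, e12: Im m3).
Answer: -2/5 - 9/4*e1 + 4*e2 + 5/3*e3


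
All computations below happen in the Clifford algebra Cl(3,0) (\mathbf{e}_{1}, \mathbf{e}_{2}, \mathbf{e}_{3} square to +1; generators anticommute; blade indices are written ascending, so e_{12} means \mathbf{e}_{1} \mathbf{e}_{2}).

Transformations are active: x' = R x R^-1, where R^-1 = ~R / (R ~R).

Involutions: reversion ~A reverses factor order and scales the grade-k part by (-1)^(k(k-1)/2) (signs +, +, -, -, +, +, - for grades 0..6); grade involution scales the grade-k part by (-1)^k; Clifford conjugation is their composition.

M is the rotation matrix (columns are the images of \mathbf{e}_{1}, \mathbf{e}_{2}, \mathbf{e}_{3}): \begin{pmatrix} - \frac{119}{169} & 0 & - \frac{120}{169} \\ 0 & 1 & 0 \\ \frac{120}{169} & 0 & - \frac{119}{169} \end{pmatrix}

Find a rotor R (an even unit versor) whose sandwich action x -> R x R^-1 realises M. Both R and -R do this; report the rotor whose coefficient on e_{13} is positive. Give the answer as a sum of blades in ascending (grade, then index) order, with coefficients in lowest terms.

Method: write R = a + b12*e_{12} + b13*e_{13} + b23*e_{23} with a^2 + b12^2 + b13^2 + b23^2 = 1 (so R^-1 = ~R). Expanding the columns R e_j ~R gives tr M = 4a^2 - 1 and, from the antisymmetric part, M21 - M12 = -4a*b12, M13 - M31 = 4a*b13, M32 - M23 = -4a*b23.
Here tr M = -\frac{69}{169}, so a^2 = (1 + tr M)/4 = \frac{25}{169} and a = ±\frac{5}{13}. Taking a = \frac{5}{13}: M21 - M12 = 0, M13 - M31 = -\frac{240}{169}, M32 - M23 = 0, giving b12 = 0, b13 = -\frac{12}{13}, b23 = 0, i.e. R = \frac{5}{13} - \frac{12}{13} e_{13}.
Its e_{13} coefficient is negative, so report the other preimage -R.
Answer: -\frac{5}{13} + \frac{12}{13} e_{13}. Recall the cover is two-to-one: with M of trace -\frac{69}{169}, both preimages act alike, and the stated e_{13} sign chooses the sheet.


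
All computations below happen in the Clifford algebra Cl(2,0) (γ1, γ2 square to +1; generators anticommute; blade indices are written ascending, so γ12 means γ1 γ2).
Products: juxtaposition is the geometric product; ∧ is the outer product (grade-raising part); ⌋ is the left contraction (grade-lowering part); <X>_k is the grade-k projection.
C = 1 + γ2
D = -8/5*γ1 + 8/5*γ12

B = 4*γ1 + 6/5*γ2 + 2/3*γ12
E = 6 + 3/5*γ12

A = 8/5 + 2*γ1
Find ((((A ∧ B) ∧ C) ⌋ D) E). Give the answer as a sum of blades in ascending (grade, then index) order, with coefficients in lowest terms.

step 1: 32/5*γ1 + 48/25*γ2 + 52/15*γ12
step 2: 32/5*γ1 + 48/25*γ2 + 148/15*γ12
step 3: -1952/75 - 384/125*γ1 + 256/25*γ2
step 4: -3904/25 - 3072/125*γ1 + 37248/625*γ2 - 1952/125*γ12
Answer: -3904/25 - 3072/125*γ1 + 37248/625*γ2 - 1952/125*γ12


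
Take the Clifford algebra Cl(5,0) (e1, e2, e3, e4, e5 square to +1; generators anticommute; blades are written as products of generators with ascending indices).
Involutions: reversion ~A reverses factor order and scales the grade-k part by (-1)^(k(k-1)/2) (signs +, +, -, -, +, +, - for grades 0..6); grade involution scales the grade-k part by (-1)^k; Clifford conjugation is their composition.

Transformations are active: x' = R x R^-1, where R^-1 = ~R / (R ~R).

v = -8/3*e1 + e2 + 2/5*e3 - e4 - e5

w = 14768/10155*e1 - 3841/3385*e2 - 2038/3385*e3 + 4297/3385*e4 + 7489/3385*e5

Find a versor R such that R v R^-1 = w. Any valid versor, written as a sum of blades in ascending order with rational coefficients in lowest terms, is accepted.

Take R = v + w = -4104/3385*e1 - 456/3385*e2 - 684/3385*e3 + 912/3385*e4 + 4104/3385*e5. Because q(v) = q(w) = 2311/225, conjugation by R sends v exactly to w.
Answer: -4104/3385*e1 - 456/3385*e2 - 684/3385*e3 + 912/3385*e4 + 4104/3385*e5


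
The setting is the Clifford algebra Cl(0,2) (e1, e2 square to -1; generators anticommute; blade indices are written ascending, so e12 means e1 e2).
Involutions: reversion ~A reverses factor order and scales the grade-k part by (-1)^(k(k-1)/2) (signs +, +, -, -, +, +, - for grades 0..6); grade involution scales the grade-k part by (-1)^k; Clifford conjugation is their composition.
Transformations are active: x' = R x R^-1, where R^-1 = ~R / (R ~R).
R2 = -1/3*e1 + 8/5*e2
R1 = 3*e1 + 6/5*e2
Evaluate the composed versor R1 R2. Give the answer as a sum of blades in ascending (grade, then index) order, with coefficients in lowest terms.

Distribute over the terms of R1 (each basis-blade product reordered to ascending indices, repeated generators contracted through their squares):
(3*e1) R2 = 1 + 24/5*e12
(6/5*e2) R2 = -48/25 + 2/5*e12
Summing the partial products and collecting blades:
Answer: -23/25 + 26/5*e12


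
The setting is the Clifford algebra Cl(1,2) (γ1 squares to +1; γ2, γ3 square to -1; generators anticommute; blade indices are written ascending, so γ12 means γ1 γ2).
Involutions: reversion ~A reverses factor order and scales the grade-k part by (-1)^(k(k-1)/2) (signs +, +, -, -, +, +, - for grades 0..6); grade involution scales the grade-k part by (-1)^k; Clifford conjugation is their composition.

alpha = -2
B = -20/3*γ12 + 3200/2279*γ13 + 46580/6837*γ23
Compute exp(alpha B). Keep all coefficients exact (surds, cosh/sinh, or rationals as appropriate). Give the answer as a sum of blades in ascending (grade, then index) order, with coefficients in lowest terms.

B^2 term by term: the squares give (-20/3)^2*(γ12)^2 + (3200/2279)^2*(γ13)^2 + (46580/6837)^2*(γ23)^2 = 400/9*(+1) + 10240000/5193841*(+1) + 2169696400/46744569*(-1) = 0 (each basis 2-blade squares to minus the product of its generators' squares); cross terms between blades sharing an index anticommute and cancel. So B^2 = 0.
B^2 = 0, hence only two terms survive: exp(alpha B) = 1 + alpha B (parabolic case).
Answer: 1 + 40/3*γ12 - 6400/2279*γ13 - 93160/6837*γ23


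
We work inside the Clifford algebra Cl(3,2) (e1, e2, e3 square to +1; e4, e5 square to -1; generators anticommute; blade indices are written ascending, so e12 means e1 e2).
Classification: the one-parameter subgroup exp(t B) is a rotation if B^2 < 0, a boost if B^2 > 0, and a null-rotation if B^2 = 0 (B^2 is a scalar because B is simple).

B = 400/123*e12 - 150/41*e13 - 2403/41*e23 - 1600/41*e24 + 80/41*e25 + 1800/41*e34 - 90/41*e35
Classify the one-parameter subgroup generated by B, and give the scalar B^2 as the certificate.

B^2 term by term: the squares give (400/123)^2*(e12)^2 + (-150/41)^2*(e13)^2 + (-2403/41)^2*(e23)^2 + (-1600/41)^2*(e24)^2 + (80/41)^2*(e25)^2 + (1800/41)^2*(e34)^2 + (-90/41)^2*(e35)^2 = 160000/15129*(-1) + 22500/1681*(-1) + 5774409/1681*(-1) + 2560000/1681*(+1) + 6400/1681*(+1) + 3240000/1681*(+1) + 8100/1681*(+1) = -1/9 (each basis 2-blade squares to minus the product of its generators' squares); cross terms between blades sharing an index anticommute and cancel; the commuting (index-disjoint) pairs give grade-4 terms 2*c*c'*(blade product), which cancel blade by blade — e1234: 480000/1681 - 480000/1681 = 0; e1235: -24000/1681 + 24000/1681 = 0; e2345: -288000/1681 + 288000/1681 = 0 — confirming B is simple. So B^2 = -1/9.
Answer: rotation, certificate B^2 = -1/9. Why this suffices: the scalar -1/9 survives any versor conjugation, so its sign alone determines the class however B is presented.


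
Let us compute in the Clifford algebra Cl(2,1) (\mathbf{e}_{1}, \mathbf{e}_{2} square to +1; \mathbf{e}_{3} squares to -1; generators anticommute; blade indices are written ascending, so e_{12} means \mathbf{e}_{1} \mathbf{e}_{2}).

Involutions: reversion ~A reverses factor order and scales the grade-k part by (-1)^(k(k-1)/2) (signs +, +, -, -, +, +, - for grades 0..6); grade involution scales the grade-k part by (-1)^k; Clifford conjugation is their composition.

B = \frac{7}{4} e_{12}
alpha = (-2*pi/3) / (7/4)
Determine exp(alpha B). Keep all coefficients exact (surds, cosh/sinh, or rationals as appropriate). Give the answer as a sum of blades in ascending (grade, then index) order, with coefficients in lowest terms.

B^2 = (\frac{7}{4})^2*(e_{12})^2 = \frac{49}{16}*(-1) = -\frac{49}{16} (a basis 2-blade squares to minus the product of its generators' squares).
B^2 = -\frac{49}{16} — a negative square means the series sums to a rotation: l = \frac{7}{4}, alpha*l = - \frac{2 \pi}{3}, so exp(alpha B) = cos(- \frac{2 \pi}{3}) + (sin(- \frac{2 \pi}{3})/(\frac{7}{4}))*B = - \frac{1}{2} + (- \frac{2 \sqrt{3}}{7})*B.
Answer: - \frac{1}{2} - \frac{\sqrt{3}}{2} e_{12}


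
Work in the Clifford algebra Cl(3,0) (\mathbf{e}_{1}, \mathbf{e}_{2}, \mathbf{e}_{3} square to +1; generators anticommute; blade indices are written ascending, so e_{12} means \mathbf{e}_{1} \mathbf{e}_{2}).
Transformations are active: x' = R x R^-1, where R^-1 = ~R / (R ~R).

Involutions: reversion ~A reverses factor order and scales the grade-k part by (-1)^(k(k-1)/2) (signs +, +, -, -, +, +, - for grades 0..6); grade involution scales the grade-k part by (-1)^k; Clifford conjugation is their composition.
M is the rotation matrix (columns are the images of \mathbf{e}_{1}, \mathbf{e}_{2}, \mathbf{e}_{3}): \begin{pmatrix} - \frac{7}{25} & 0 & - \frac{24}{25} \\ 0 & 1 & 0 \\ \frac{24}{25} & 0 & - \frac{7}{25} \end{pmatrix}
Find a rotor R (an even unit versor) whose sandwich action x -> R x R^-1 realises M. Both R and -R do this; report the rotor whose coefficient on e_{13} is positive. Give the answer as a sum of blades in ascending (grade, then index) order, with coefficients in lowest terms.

Method: write R = a + b12*e_{12} + b13*e_{13} + b23*e_{23} with a^2 + b12^2 + b13^2 + b23^2 = 1 (so R^-1 = ~R). Expanding the columns R e_j ~R gives tr M = 4a^2 - 1 and, from the antisymmetric part, M21 - M12 = -4a*b12, M13 - M31 = 4a*b13, M32 - M23 = -4a*b23.
Here tr M = \frac{11}{25}, so a^2 = (1 + tr M)/4 = \frac{9}{25} and a = ±\frac{3}{5}. Taking a = \frac{3}{5}: M21 - M12 = 0, M13 - M31 = -\frac{48}{25}, M32 - M23 = 0, giving b12 = 0, b13 = -\frac{4}{5}, b23 = 0, i.e. R = \frac{3}{5} - \frac{4}{5} e_{13}.
Its e_{13} coefficient is negative, so report the other preimage -R.
Answer: -\frac{3}{5} + \frac{4}{5} e_{13}. Sheet selection: the two-to-one cover makes ±R indistinguishable at the matrix level (trace \frac{11}{25}), so uniqueness comes from the required sign on e_{13}.


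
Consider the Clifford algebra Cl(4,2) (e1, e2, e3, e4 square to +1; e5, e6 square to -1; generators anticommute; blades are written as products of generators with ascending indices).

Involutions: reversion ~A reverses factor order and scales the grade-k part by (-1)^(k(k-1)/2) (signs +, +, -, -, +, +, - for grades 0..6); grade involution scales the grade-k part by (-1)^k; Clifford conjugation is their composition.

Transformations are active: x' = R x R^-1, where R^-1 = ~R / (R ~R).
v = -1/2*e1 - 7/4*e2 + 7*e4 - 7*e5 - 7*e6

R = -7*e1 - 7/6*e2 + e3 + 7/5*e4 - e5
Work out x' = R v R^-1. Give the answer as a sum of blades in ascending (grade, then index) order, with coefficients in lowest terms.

~R = -7*e1 - 7/6*e2 + e3 + 7/5*e4 - e5, and R ~R = 47089/900, so R^-1 = ~R / (47089/900).
R v = 1001/120 + 35/3*e1 e2 + 1/2*e1 e3 - 483/10*e1 e4 + 97/2*e1 e5 + 49*e1 e6 + 7/4*e2 e3 - 343/60*e2 e4 + 77/12*e2 e5 + 49/6*e2 e6 + 7*e3 e4 - 7*e3 e5 - 7*e3 e6 - 14/5*e4 e5 - 49/5*e4 e6 + 7*e5 e6
Answer: -3329/1922*e1 + 5297/3844*e2 + 2145/6727*e3 - 6298/961*e4 + 44944/6727*e5 + 7*e6


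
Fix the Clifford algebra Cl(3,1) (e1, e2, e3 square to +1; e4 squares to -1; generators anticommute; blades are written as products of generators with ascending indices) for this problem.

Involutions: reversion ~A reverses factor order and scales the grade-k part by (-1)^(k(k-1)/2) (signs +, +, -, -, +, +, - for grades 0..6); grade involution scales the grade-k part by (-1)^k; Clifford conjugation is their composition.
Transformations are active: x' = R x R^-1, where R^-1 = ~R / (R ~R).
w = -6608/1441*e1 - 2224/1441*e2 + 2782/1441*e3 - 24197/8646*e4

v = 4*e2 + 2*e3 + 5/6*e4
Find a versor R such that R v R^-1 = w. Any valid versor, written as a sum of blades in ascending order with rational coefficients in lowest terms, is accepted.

The midline construction: v and w both square to 695/36, so reflecting in their sum -6608/1441*e1 + 3540/1441*e2 + 5664/1441*e3 - 2832/1441*e4 exchanges them.
Answer: -6608/1441*e1 + 3540/1441*e2 + 5664/1441*e3 - 2832/1441*e4


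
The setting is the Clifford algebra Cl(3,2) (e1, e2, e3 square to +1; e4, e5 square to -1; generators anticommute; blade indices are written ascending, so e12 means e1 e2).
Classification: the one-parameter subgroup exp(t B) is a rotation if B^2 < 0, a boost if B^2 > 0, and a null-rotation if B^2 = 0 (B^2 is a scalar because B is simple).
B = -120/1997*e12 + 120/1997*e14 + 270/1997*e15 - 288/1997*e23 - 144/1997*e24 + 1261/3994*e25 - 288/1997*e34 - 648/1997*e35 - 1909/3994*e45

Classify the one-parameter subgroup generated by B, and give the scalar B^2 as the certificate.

B^2 term by term: the squares give (-120/1997)^2*(e12)^2 + (120/1997)^2*(e14)^2 + (270/1997)^2*(e15)^2 + (-288/1997)^2*(e23)^2 + (-144/1997)^2*(e24)^2 + (1261/3994)^2*(e25)^2 + (-288/1997)^2*(e34)^2 + (-648/1997)^2*(e35)^2 + (-1909/3994)^2*(e45)^2 = 14400/3988009*(-1) + 14400/3988009*(+1) + 72900/3988009*(+1) + 82944/3988009*(-1) + 20736/3988009*(+1) + 1590121/15952036*(+1) + 82944/3988009*(+1) + 419904/3988009*(+1) + 3644281/15952036*(-1) = 0 (each basis 2-blade squares to minus the product of its generators' squares); cross terms between blades sharing an index anticommute and cancel; the commuting (index-disjoint) pairs give grade-4 terms 2*c*c'*(blade product), which cancel blade by blade — e1234: 69120/3988009 - 69120/3988009 = 0; e1235: 155520/3988009 - 155520/3988009 = 0; e1245: 229080/3988009 - 151320/3988009 - 77760/3988009 = 0; e1345: 155520/3988009 - 155520/3988009 = 0; e2345: 549792/3988009 - 186624/3988009 - 363168/3988009 = 0 — confirming B is simple. So B^2 = 0.
Answer: null-rotation, certificate B^2 = 0. No conjugation can change B^2 = 0; the sign gives the class.


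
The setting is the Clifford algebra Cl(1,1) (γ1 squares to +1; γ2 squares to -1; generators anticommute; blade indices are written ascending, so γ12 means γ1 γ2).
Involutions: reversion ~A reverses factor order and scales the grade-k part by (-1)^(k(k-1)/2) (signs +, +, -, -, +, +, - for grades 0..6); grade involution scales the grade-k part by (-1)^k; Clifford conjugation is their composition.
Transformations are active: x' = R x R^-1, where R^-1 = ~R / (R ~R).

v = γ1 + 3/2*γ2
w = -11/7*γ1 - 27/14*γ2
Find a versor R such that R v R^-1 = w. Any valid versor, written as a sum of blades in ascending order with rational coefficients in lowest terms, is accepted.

Since q(v) = q(w) = -5/4, the sum R = v + w = -4/7*γ1 - 3/7*γ2 does the job whenever invertible.
Answer: -4/7*γ1 - 3/7*γ2


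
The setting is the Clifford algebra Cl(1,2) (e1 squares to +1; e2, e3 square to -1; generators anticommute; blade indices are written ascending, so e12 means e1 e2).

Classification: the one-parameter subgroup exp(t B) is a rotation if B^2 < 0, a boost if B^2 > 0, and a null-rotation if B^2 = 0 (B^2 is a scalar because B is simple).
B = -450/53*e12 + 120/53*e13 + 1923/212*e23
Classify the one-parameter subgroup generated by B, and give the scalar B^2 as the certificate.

B^2 term by term: the squares give (-450/53)^2*(e12)^2 + (120/53)^2*(e13)^2 + (1923/212)^2*(e23)^2 = 202500/2809*(+1) + 14400/2809*(+1) + 3697929/44944*(-1) = -81/16 (each basis 2-blade squares to minus the product of its generators' squares); cross terms between blades sharing an index anticommute and cancel. So B^2 = -81/16.
Answer: rotation, certificate B^2 = -81/16. Because -81/16 is invariant under every versor sandwich, the classification follows from its sign alone.


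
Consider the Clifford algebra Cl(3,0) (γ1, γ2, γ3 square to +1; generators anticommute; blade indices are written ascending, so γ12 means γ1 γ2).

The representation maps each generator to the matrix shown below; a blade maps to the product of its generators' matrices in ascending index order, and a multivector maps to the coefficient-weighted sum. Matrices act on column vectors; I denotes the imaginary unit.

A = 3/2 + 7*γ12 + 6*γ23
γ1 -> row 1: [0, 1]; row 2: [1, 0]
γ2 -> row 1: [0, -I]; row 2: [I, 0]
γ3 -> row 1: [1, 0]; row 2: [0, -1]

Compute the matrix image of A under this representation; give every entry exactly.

Bivector images (products of the table entries): rho(γ12) = rho(γ1)rho(γ2) = row 1: [I, 0]; row 2: [0, -I]; rho(γ23) = rho(γ2)rho(γ3) = row 1: [0, I]; row 2: [I, 0].
M = (3/2)*1 + (7)*rho(γ12) + (6)*rho(γ23), summed entrywise (1 is the identity matrix):
Answer: row 1: [3/2 + 7*I, 6*I]; row 2: [6*I, 3/2 - 7*I]
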